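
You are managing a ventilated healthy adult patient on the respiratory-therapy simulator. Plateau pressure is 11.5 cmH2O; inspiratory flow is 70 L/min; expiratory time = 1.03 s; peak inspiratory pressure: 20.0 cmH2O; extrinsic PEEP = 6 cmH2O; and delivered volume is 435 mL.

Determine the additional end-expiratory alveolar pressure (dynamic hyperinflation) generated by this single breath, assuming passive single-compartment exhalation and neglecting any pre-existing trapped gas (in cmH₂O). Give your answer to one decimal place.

0.9

Flow: 70 L/min ÷ 60 = 1.1667 L/s.
R = (PIP − Pplat)/V̇ = (20.0 − 11.5) / 1.1667 = 8.5/1.1667 = 7.286 cmH2O·s/L.
C = Vt/(Pplat − PEEP) = 435.0 / (11.5 − 6) = 435.0/5.5 = 79.091 mL/cmH2O.
τ = R × C = 7.286 × 0.07909 L/cmH2O = 0.5762 s.
Fraction remaining = e^(−Te/τ) = e^(−1.03/0.5762) = 0.1674; trapped volume = 435.0 × 0.1674 = 72.819 mL.
Additional alveolar pressure from trapping ≈ V_trapped / C = 72.819 / 79.091 = 0.9207 cmH2O.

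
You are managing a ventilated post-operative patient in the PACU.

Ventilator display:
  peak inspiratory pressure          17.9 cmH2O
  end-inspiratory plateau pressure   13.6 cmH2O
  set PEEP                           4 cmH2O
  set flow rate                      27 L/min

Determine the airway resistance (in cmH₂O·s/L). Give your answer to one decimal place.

9.6

Flow: 27 L/min ÷ 60 = 0.45 L/s.
Raw = (PIP − Pplat) / flow = (17.9 − 13.6) / 0.45 = 4.3 / 0.45 = 9.556 cmH2O·s/L.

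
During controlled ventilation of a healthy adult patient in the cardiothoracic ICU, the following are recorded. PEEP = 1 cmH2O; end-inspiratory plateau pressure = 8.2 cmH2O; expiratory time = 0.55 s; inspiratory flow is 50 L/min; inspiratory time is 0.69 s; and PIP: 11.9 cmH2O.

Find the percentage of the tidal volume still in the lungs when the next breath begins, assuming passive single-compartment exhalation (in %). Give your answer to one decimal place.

21.2

Flow: 50 L/min ÷ 60 = 0.8333 L/s.
Vt = flow × Ti = 0.8333 L/s × 0.69 s × 1000 mL/L = 574.98 mL.
R = (PIP − Pplat)/V̇ = (11.9 − 8.2) / 0.8333 = 3.7/0.8333 = 4.44 cmH2O·s/L.
C = Vt/(Pplat − PEEP) = 574.98 / (8.2 − 1) = 574.98/7.2 = 79.858 mL/cmH2O.
τ = R × C = 4.44 × 0.07986 L/cmH2O = 0.3546 s.
Fraction remaining at end-expiration = e^(−Te/τ) = e^(−0.55/0.3546) = 0.212 → 21.2%.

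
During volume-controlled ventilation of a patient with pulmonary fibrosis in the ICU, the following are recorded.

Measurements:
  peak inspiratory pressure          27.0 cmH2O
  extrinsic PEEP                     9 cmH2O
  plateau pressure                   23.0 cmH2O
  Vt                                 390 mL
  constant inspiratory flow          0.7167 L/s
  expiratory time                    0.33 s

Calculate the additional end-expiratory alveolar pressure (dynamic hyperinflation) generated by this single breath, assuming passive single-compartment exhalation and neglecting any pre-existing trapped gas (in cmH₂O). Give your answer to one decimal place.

R = (PIP − Pplat)/V̇ = (27.0 − 23.0) / 0.7167 = 4.0/0.7167 = 5.581 cmH2O·s/L.
C = Vt/(Pplat − PEEP) = 390.0 / (23.0 − 9) = 390.0/14.0 = 27.857 mL/cmH2O.
τ = R × C = 5.581 × 0.02786 L/cmH2O = 0.1555 s.
Fraction remaining = e^(−Te/τ) = e^(−0.33/0.1555) = 0.1198; trapped volume = 390.0 × 0.1198 = 46.722 mL.
Additional alveolar pressure from trapping ≈ V_trapped / C = 46.722 / 27.857 = 1.677 cmH2O.

1.7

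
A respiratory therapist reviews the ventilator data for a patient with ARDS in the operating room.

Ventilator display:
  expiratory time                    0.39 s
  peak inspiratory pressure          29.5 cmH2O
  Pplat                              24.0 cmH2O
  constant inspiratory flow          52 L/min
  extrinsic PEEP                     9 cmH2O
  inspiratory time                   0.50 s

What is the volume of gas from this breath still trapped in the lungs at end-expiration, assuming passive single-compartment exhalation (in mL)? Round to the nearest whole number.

52

Flow: 52 L/min ÷ 60 = 0.8667 L/s.
Vt = flow × Ti = 0.8667 L/s × 0.50 s × 1000 mL/L = 433.35 mL.
R = (PIP − Pplat)/V̇ = (29.5 − 24.0) / 0.8667 = 5.5/0.8667 = 6.346 cmH2O·s/L.
C = Vt/(Pplat − PEEP) = 433.35 / (24.0 − 9) = 433.35/15.0 = 28.89 mL/cmH2O.
τ = R × C = 6.346 × 0.02889 L/cmH2O = 0.1833 s.
Fraction remaining = e^(−Te/τ) = e^(−0.39/0.1833) = 0.1191.
Trapped volume = 433.35 × 0.1191 = 51.612 mL.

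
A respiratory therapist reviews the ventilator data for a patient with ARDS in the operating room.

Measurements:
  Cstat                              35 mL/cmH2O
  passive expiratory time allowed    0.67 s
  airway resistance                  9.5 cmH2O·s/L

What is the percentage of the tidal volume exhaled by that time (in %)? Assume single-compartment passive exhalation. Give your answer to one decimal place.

τ = R × C = 9.5 × 35 mL/cmH2O = 9.5 × 0.035 L/cmH2O = 0.3325 s.
Passive exhalation: V(t)/V₀ = e^(−t/τ) = e^(−0.67/0.3325) = 0.1333.
Fraction exhaled = 1 − 0.1333 = 0.8667 → 86.67%.

86.7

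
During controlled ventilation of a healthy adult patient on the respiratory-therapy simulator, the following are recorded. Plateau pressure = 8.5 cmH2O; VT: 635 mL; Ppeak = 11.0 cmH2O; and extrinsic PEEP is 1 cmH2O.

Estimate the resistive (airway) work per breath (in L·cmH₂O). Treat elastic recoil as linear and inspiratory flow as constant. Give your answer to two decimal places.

With constant inspiratory flow the resistive pressure is constant at PIP − Pplat = 11.0 − 8.5 = 2.5 cmH2O, so resistive work = 2.5 × 0.635 = 1.588 L·cmH2O.

1.59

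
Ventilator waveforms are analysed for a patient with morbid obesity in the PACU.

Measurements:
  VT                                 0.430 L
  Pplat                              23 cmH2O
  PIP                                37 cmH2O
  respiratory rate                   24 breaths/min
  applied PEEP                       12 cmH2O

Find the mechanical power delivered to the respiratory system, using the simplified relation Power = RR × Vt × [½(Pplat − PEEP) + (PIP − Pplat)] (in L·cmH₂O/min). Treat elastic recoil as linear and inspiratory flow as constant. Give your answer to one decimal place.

Per-breath work = Vt × [½(Pplat−PEEP) + (PIP−Pplat)] = 0.430 × [0.5×11.0 + 14.0] = 0.430 × 19.5 = 8.385 L·cmH2O.
Power = 24 × 8.385 = 201.24 L·cmH2O/min.

201.2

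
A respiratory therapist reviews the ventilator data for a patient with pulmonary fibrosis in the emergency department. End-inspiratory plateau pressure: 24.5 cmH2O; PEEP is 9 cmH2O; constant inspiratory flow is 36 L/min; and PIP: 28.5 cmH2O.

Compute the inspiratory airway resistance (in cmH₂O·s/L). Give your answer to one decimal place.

Flow: 36 L/min ÷ 60 = 0.6 L/s.
Raw = (PIP − Pplat) / flow = (28.5 − 24.5) / 0.6 = 4.0 / 0.6 = 6.667 cmH2O·s/L.

6.7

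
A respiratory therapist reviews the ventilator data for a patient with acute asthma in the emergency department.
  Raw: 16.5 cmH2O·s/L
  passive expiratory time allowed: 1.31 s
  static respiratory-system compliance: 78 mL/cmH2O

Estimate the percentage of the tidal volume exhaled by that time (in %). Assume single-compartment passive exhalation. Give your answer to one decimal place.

63.9

τ = R × C = 16.5 × 78 mL/cmH2O = 16.5 × 0.078 L/cmH2O = 1.287 s.
Passive exhalation: V(t)/V₀ = e^(−t/τ) = e^(−1.31/1.287) = 0.3614.
Fraction exhaled = 1 − 0.3614 = 0.6386 → 63.86%.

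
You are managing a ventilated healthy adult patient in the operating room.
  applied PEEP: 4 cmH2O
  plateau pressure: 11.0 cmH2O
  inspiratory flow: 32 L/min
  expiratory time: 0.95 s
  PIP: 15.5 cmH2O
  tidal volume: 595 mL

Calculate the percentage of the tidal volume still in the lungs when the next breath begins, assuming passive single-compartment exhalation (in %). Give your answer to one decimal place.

Flow: 32 L/min ÷ 60 = 0.5333 L/s.
R = (PIP − Pplat)/V̇ = (15.5 − 11.0) / 0.5333 = 4.5/0.5333 = 8.438 cmH2O·s/L.
C = Vt/(Pplat − PEEP) = 595.0 / (11.0 − 4) = 595.0/7.0 = 85.0 mL/cmH2O.
τ = R × C = 8.438 × 0.085 L/cmH2O = 0.7172 s.
Fraction remaining at end-expiration = e^(−Te/τ) = e^(−0.95/0.7172) = 0.2659 → 26.59%.

26.6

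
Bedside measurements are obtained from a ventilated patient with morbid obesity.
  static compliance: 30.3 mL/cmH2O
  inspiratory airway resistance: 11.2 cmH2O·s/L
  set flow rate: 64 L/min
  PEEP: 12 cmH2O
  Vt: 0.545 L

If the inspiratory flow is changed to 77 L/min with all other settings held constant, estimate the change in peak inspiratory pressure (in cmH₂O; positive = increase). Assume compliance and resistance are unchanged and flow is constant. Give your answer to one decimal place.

2.4

Flow: 64 L/min ÷ 60 = 1.0667 L/s.
New flow: 77 L/min ÷ 60 = 1.2833 L/s.
PIP = Vt/C + R·V̇ + PEEP (constant-flow equation of motion).
Only the resistive term changes: ΔPIP = R × ΔV̇ = 11.2 × (1.2833 − 1.0667) = 11.2 × 0.2166 = 2.426 cmH2O.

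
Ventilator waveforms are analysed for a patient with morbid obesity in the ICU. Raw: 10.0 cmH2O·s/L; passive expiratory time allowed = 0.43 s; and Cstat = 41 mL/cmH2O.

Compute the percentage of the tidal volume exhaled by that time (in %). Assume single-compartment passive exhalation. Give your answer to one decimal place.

τ = R × C = 10.0 × 41 mL/cmH2O = 10.0 × 0.041 L/cmH2O = 0.41 s.
Passive exhalation: V(t)/V₀ = e^(−t/τ) = e^(−0.43/0.41) = 0.3504.
Fraction exhaled = 1 − 0.3504 = 0.6496 → 64.96%.

65.0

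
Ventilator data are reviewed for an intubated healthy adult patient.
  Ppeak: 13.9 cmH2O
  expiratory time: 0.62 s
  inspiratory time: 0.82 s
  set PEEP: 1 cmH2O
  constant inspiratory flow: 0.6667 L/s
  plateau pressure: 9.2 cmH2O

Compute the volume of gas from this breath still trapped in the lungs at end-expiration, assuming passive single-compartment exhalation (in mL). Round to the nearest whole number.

Vt = flow × Ti = 0.6667 L/s × 0.82 s × 1000 mL/L = 546.69 mL.
R = (PIP − Pplat)/V̇ = (13.9 − 9.2) / 0.6667 = 4.7/0.6667 = 7.05 cmH2O·s/L.
C = Vt/(Pplat − PEEP) = 546.69 / (9.2 − 1) = 546.69/8.2 = 66.67 mL/cmH2O.
τ = R × C = 7.05 × 0.06667 L/cmH2O = 0.47 s.
Fraction remaining = e^(−Te/τ) = e^(−0.62/0.47) = 0.2674.
Trapped volume = 546.69 × 0.2674 = 146.18 mL.

146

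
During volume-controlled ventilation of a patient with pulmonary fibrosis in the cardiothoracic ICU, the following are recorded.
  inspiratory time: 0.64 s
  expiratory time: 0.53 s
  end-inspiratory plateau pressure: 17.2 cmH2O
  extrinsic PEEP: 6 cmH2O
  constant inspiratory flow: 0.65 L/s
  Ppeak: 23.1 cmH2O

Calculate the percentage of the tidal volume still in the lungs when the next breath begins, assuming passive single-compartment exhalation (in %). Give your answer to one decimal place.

20.8

Vt = flow × Ti = 0.65 L/s × 0.64 s × 1000 mL/L = 416.0 mL.
R = (PIP − Pplat)/V̇ = (23.1 − 17.2) / 0.65 = 5.9/0.65 = 9.077 cmH2O·s/L.
C = Vt/(Pplat − PEEP) = 416.0 / (17.2 − 6) = 416.0/11.2 = 37.143 mL/cmH2O.
τ = R × C = 9.077 × 0.03714 L/cmH2O = 0.3371 s.
Fraction remaining at end-expiration = e^(−Te/τ) = e^(−0.53/0.3371) = 0.2076 → 20.76%.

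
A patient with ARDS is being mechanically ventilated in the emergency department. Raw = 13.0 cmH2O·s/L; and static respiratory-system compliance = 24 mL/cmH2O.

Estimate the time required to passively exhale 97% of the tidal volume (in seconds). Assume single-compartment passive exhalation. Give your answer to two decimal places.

1.09

τ = R × C = 13.0 × 24 mL/cmH2O = 13.0 × 0.024 L/cmH2O = 0.312 s.
Exhaled fraction f = 1 − e^(−t/τ) → t = −τ·ln(1 − f) = −0.312·ln(0.03) = 1.094 s.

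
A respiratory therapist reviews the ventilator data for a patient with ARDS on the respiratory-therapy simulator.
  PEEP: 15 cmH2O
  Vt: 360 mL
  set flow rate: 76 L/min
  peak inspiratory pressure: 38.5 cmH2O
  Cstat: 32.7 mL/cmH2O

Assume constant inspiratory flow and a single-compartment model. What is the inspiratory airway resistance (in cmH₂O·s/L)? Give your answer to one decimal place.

Flow: 76 L/min ÷ 60 = 1.2667 L/s.
Equation of motion (constant flow): PIP = Vt/C + R·V̇ + PEEP.
R·V̇ = PIP − Vt/C − PEEP = 38.5 − 360/32.7 − 15 = 38.5 − 11.009 − 15 = 12.491 cmH2O.
R = 12.491 / 1.2667 = 9.861 cmH2O·s/L.

9.9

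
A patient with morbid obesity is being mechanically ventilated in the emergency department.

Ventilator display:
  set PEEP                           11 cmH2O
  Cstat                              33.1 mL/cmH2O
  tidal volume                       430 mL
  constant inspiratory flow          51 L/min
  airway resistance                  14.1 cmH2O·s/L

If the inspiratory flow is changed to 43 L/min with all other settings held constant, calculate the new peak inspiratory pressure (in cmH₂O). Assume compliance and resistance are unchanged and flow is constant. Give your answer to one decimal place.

34.1

Flow: 51 L/min ÷ 60 = 0.85 L/s.
New flow: 43 L/min ÷ 60 = 0.7167 L/s.
PIP = Vt/C + R·V̇ + PEEP (constant-flow equation of motion).
Only the resistive term changes: ΔPIP = R × ΔV̇ = 14.1 × (0.7167 − 0.85) = 14.1 × -0.1333 = -1.88 cmH2O.
Original PIP = 430/33.1 + 14.1×0.85 + 11 = 35.976 cmH2O; new PIP = 35.976 + (-1.88) = 34.096 cmH2O.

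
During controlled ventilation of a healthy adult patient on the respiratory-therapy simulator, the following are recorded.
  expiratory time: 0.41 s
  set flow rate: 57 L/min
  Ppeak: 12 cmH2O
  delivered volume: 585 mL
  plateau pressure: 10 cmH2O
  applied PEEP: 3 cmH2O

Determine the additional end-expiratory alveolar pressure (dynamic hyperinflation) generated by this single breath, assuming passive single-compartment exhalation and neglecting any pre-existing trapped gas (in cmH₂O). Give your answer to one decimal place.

0.7

Flow: 57 L/min ÷ 60 = 0.95 L/s.
R = (PIP − Pplat)/V̇ = (12 − 10) / 0.95 = 2.0/0.95 = 2.105 cmH2O·s/L.
C = Vt/(Pplat − PEEP) = 585.0 / (10 − 3) = 585.0/7.0 = 83.571 mL/cmH2O.
τ = R × C = 2.105 × 0.08357 L/cmH2O = 0.1759 s.
Fraction remaining = e^(−Te/τ) = e^(−0.41/0.1759) = 0.09721; trapped volume = 585.0 × 0.09721 = 56.868 mL.
Additional alveolar pressure from trapping ≈ V_trapped / C = 56.868 / 83.571 = 0.6805 cmH2O.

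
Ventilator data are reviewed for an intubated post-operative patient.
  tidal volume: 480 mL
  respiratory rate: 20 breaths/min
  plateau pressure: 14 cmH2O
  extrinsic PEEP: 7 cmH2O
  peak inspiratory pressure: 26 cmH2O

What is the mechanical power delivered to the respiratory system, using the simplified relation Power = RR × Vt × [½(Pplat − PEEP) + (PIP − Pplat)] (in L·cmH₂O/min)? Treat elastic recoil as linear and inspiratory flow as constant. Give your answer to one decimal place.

Per-breath work = Vt × [½(Pplat−PEEP) + (PIP−Pplat)] = 0.480 × [0.5×7.0 + 12.0] = 0.480 × 15.5 = 7.44 L·cmH2O.
Power = 20 × 7.44 = 148.8 L·cmH2O/min.

148.8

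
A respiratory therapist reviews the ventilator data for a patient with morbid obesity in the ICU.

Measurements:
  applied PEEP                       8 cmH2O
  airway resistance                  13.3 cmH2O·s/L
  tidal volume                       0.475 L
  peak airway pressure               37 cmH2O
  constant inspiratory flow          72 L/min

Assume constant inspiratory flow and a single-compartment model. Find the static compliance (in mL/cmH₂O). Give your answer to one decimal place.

36.4

Flow: 72 L/min ÷ 60 = 1.2 L/s.
Equation of motion (constant flow): PIP = Vt/C + R·V̇ + PEEP.
Vt/C = PIP − R·V̇ − PEEP = 37 − 13.3×1.2 − 8 = 37 − 15.96 − 8 = 13.04 cmH2O.
C = Vt / 13.04 = 475 / 13.04 = 36.426 mL/cmH2O.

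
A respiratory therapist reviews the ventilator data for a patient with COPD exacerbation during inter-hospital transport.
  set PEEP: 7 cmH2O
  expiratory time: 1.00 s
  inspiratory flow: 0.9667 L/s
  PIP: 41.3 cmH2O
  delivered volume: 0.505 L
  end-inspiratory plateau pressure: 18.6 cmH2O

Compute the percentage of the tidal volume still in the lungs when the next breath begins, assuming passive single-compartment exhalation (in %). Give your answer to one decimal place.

R = (PIP − Pplat)/V̇ = (41.3 − 18.6) / 0.9667 = 22.7/0.9667 = 23.482 cmH2O·s/L.
C = Vt/(Pplat − PEEP) = 505.0 / (18.6 − 7) = 505.0/11.6 = 43.534 mL/cmH2O.
τ = R × C = 23.482 × 0.04353 L/cmH2O = 1.022 s.
Fraction remaining at end-expiration = e^(−Te/τ) = e^(−1.00/1.022) = 0.3759 → 37.59%.

37.6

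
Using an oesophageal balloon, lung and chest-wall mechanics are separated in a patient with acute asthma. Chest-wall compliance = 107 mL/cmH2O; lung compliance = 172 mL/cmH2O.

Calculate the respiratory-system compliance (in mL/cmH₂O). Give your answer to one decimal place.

Lung and chest wall are elastances in series: 1/Crs = 1/CL + 1/Ccw.
1/Crs = 1/172 + 1/107 = 0.01516.
Crs = 65.963 mL/cmH2O.

66.0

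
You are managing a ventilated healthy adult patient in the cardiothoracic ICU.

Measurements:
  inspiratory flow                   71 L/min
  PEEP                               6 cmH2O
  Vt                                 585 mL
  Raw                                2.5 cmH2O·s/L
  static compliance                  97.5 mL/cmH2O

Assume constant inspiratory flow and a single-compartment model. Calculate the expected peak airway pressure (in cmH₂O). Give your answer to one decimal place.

15.0

Flow: 71 L/min ÷ 60 = 1.1833 L/s.
Equation of motion (constant flow): PIP = Vt/C + R·V̇ + PEEP.
PIP = 585/97.5 + 2.5×1.1833 + 6 = 6.0 + 2.958 + 6 = 14.958 cmH2O.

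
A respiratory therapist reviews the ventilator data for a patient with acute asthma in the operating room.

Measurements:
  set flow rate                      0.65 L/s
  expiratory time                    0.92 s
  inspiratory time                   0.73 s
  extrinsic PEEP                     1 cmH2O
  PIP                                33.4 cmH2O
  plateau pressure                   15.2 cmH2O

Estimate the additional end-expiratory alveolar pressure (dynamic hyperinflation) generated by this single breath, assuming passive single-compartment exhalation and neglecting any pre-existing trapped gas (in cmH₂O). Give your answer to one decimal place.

5.3

Vt = flow × Ti = 0.65 L/s × 0.73 s × 1000 mL/L = 474.5 mL.
R = (PIP − Pplat)/V̇ = (33.4 − 15.2) / 0.65 = 18.2/0.65 = 28.0 cmH2O·s/L.
C = Vt/(Pplat − PEEP) = 474.5 / (15.2 − 1) = 474.5/14.2 = 33.415 mL/cmH2O.
τ = R × C = 28.0 × 0.03342 L/cmH2O = 0.9358 s.
Fraction remaining = e^(−Te/τ) = e^(−0.92/0.9358) = 0.3741; trapped volume = 474.5 × 0.3741 = 177.51 mL.
Additional alveolar pressure from trapping ≈ V_trapped / C = 177.51 / 33.415 = 5.312 cmH2O.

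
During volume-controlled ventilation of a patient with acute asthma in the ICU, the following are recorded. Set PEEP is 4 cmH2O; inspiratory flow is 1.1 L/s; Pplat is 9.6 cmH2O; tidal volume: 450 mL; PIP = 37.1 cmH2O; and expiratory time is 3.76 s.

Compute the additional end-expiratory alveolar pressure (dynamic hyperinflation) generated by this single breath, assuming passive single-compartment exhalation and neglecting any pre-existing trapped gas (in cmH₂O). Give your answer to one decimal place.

0.9

R = (PIP − Pplat)/V̇ = (37.1 − 9.6) / 1.1 = 27.5/1.1 = 25.0 cmH2O·s/L.
C = Vt/(Pplat − PEEP) = 450.0 / (9.6 − 4) = 450.0/5.6 = 80.357 mL/cmH2O.
τ = R × C = 25.0 × 0.08036 L/cmH2O = 2.009 s.
Fraction remaining = e^(−Te/τ) = e^(−3.76/2.009) = 0.1539; trapped volume = 450.0 × 0.1539 = 69.255 mL.
Additional alveolar pressure from trapping ≈ V_trapped / C = 69.255 / 80.357 = 0.8618 cmH2O.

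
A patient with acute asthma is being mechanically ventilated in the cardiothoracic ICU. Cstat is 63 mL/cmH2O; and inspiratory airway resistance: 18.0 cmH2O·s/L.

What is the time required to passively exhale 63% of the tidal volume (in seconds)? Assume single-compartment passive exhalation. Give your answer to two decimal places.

τ = R × C = 18.0 × 63 mL/cmH2O = 18.0 × 0.063 L/cmH2O = 1.134 s.
Exhaled fraction f = 1 − e^(−t/τ) → t = −τ·ln(1 − f) = −1.134·ln(0.37) = 1.127 s.

1.13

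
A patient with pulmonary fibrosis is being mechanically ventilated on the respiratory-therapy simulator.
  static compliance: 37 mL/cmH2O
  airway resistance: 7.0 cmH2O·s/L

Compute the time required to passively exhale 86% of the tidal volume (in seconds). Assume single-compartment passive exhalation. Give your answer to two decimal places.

τ = R × C = 7.0 × 37 mL/cmH2O = 7.0 × 0.037 L/cmH2O = 0.259 s.
Exhaled fraction f = 1 − e^(−t/τ) → t = −τ·ln(1 − f) = −0.259·ln(0.14) = 0.5092 s.

0.51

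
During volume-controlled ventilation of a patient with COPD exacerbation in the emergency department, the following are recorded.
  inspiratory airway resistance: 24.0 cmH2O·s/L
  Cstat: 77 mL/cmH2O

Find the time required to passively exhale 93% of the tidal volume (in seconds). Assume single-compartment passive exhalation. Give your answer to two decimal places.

τ = R × C = 24.0 × 77 mL/cmH2O = 24.0 × 0.077 L/cmH2O = 1.848 s.
Exhaled fraction f = 1 − e^(−t/τ) → t = −τ·ln(1 − f) = −1.848·ln(0.07) = 4.914 s.

4.91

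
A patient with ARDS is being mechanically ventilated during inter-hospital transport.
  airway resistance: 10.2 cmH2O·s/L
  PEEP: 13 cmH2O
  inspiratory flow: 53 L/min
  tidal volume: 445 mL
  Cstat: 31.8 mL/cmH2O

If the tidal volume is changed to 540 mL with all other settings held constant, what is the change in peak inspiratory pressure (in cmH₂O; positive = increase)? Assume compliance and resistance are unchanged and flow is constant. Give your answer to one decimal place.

PIP = Vt/C + R·V̇ + PEEP (constant-flow equation of motion).
Only the elastic term changes: ΔPIP = ΔVt / C = (540 − 445) / 31.8 = 2.987 cmH2O.

3.0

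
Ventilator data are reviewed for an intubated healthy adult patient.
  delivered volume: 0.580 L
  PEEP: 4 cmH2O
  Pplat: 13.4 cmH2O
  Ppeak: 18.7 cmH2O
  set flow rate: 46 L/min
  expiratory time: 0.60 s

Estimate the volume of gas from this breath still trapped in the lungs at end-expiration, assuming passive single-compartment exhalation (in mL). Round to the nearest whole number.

Flow: 46 L/min ÷ 60 = 0.7667 L/s.
R = (PIP − Pplat)/V̇ = (18.7 − 13.4) / 0.7667 = 5.3/0.7667 = 6.913 cmH2O·s/L.
C = Vt/(Pplat − PEEP) = 580.0 / (13.4 − 4) = 580.0/9.4 = 61.702 mL/cmH2O.
τ = R × C = 6.913 × 0.0617 L/cmH2O = 0.4265 s.
Fraction remaining = e^(−Te/τ) = e^(−0.60/0.4265) = 0.2449.
Trapped volume = 580.0 × 0.2449 = 142.04 mL.

142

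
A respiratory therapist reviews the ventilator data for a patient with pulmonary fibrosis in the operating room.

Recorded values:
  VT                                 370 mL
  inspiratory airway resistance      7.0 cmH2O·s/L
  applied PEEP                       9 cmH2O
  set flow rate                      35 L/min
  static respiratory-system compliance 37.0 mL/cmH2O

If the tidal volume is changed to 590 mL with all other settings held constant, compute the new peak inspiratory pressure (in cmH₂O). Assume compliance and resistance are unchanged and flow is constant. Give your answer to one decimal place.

29.0

Flow: 35 L/min ÷ 60 = 0.5833 L/s.
PIP = Vt/C + R·V̇ + PEEP (constant-flow equation of motion).
Only the elastic term changes: ΔPIP = ΔVt / C = (590 − 370) / 37.0 = 5.946 cmH2O.
Original PIP = 370/37.0 + 7.0×0.5833 + 9 = 23.083 cmH2O; new PIP = 23.083 + (5.946) = 29.029 cmH2O.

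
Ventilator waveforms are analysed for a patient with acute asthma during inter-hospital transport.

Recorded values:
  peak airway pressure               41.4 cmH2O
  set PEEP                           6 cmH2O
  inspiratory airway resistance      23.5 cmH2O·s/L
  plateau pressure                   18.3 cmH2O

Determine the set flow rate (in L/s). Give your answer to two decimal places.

flow = (PIP − Pplat) / Raw = 23.1 / 23.5 = 0.983 L/s.

0.98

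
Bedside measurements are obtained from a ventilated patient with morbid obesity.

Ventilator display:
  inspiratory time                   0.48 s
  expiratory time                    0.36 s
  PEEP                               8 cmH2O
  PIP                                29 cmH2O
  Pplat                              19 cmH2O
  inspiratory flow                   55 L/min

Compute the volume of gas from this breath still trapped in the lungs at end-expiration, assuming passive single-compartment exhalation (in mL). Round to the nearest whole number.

Flow: 55 L/min ÷ 60 = 0.9167 L/s.
Vt = flow × Ti = 0.9167 L/s × 0.48 s × 1000 mL/L = 440.02 mL.
R = (PIP − Pplat)/V̇ = (29 − 19) / 0.9167 = 10.0/0.9167 = 10.909 cmH2O·s/L.
C = Vt/(Pplat − PEEP) = 440.02 / (19 − 8) = 440.02/11.0 = 40.002 mL/cmH2O.
τ = R × C = 10.909 × 0.04 L/cmH2O = 0.4364 s.
Fraction remaining = e^(−Te/τ) = e^(−0.36/0.4364) = 0.4383.
Trapped volume = 440.02 × 0.4383 = 192.86 mL.

193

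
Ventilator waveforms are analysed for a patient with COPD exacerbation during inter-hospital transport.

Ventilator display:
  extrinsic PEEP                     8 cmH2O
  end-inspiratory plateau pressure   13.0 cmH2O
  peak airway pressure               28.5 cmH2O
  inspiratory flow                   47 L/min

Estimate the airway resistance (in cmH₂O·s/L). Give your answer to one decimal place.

19.8

Flow: 47 L/min ÷ 60 = 0.7833 L/s.
Raw = (PIP − Pplat) / flow = (28.5 − 13.0) / 0.7833 = 15.5 / 0.7833 = 19.788 cmH2O·s/L.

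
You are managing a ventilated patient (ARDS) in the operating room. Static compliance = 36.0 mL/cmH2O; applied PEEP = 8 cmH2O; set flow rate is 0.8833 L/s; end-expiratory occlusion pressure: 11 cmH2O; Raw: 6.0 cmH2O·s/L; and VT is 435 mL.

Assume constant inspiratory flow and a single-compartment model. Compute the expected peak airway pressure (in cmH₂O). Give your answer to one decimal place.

28.4

Total PEEP = 11 cmH2O (set 8 + intrinsic 3); this is the baseline alveolar pressure.
Equation of motion (constant flow): PIP = Vt/C + R·V̇ + PEEP.
PIP = 435/36.0 + 6.0×0.8833 + 11 = 12.083 + 5.3 + 11 = 28.383 cmH2O.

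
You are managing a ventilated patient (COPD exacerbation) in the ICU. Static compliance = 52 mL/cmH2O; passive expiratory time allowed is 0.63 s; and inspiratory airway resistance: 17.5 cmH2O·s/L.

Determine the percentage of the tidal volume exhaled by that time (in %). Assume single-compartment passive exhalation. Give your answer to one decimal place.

50.0

τ = R × C = 17.5 × 52 mL/cmH2O = 17.5 × 0.052 L/cmH2O = 0.91 s.
Passive exhalation: V(t)/V₀ = e^(−t/τ) = e^(−0.63/0.91) = 0.5004.
Fraction exhaled = 1 − 0.5004 = 0.4996 → 49.96%.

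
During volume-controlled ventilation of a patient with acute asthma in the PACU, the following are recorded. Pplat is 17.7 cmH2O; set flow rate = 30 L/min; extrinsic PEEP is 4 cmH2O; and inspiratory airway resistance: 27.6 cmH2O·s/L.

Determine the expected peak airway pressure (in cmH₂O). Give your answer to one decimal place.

31.5

Flow: 30 L/min ÷ 60 = 0.5 L/s.
PIP = Pplat + Raw × flow = 17.7 + 27.6 × 0.5 = 17.7 + 13.8 = 31.5 cmH2O.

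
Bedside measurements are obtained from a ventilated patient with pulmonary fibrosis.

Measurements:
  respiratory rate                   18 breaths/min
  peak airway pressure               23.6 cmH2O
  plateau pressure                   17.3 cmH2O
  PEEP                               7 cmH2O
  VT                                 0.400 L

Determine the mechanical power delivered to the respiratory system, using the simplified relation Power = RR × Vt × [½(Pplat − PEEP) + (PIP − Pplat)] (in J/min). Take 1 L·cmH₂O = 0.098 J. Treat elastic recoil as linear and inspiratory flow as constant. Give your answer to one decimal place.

Per-breath work = Vt × [½(Pplat−PEEP) + (PIP−Pplat)] = 0.400 × [0.5×10.3 + 6.3] = 0.400 × 11.45 = 4.58 L·cmH2O.
Power = 18 × 4.58 = 82.44 L·cmH2O/min.
× 0.098 J/(L·cmH2O) → 8.079 J/min.

8.1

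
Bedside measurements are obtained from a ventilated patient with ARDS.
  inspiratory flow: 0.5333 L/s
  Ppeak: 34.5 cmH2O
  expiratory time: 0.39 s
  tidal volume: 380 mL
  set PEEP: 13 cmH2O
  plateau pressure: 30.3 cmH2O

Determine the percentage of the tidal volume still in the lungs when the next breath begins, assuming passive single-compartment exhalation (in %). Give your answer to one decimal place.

R = (PIP − Pplat)/V̇ = (34.5 − 30.3) / 0.5333 = 4.2/0.5333 = 7.875 cmH2O·s/L.
C = Vt/(Pplat − PEEP) = 380.0 / (30.3 − 13) = 380.0/17.3 = 21.965 mL/cmH2O.
τ = R × C = 7.875 × 0.02197 L/cmH2O = 0.173 s.
Fraction remaining at end-expiration = e^(−Te/τ) = e^(−0.39/0.173) = 0.1049 → 10.49%.

10.5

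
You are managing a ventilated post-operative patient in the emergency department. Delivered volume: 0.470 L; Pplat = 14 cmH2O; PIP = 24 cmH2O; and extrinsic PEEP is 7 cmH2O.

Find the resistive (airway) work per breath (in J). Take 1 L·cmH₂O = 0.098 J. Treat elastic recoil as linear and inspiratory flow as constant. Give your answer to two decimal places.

0.46

With constant inspiratory flow the resistive pressure is constant at PIP − Pplat = 24 − 14 = 10.0 cmH2O, so resistive work = 10.0 × 0.470 = 4.7 L·cmH2O.
× 0.098 J/(L·cmH2O) → 0.4606 J.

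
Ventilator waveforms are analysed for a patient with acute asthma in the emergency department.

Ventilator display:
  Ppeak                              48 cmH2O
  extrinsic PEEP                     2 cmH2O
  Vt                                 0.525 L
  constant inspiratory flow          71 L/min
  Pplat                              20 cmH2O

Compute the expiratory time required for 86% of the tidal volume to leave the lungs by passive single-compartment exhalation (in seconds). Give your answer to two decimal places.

1.36

Flow: 71 L/min ÷ 60 = 1.1833 L/s.
R = (PIP − Pplat)/V̇ = (48 − 20) / 1.1833 = 28.0/1.1833 = 23.663 cmH2O·s/L.
C = Vt/(Pplat − PEEP) = 525.0 / (20 − 2) = 525.0/18.0 = 29.167 mL/cmH2O.
τ = R × C = 23.663 × 0.02917 L/cmH2O = 0.6902 s.
t = −τ·ln(1 − 0.86) = −0.6902·ln(0.14) = 1.357 s.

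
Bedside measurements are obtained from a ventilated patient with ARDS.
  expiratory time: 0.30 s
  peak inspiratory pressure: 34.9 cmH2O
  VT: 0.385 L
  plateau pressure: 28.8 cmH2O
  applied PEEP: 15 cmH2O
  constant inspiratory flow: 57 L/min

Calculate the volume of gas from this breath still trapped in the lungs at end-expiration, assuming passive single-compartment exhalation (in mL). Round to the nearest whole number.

Flow: 57 L/min ÷ 60 = 0.95 L/s.
R = (PIP − Pplat)/V̇ = (34.9 − 28.8) / 0.95 = 6.1/0.95 = 6.421 cmH2O·s/L.
C = Vt/(Pplat − PEEP) = 385.0 / (28.8 − 15) = 385.0/13.8 = 27.899 mL/cmH2O.
τ = R × C = 6.421 × 0.0279 L/cmH2O = 0.1791 s.
Fraction remaining = e^(−Te/τ) = e^(−0.30/0.1791) = 0.1873.
Trapped volume = 385.0 × 0.1873 = 72.111 mL.

72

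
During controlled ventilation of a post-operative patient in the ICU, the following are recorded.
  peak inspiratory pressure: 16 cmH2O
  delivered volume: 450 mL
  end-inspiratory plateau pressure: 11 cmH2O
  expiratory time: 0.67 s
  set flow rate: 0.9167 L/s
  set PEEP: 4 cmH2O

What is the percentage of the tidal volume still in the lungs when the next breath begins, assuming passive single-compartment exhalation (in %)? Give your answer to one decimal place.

R = (PIP − Pplat)/V̇ = (16 − 11) / 0.9167 = 5.0/0.9167 = 5.454 cmH2O·s/L.
C = Vt/(Pplat − PEEP) = 450.0 / (11 − 4) = 450.0/7.0 = 64.286 mL/cmH2O.
τ = R × C = 5.454 × 0.06429 L/cmH2O = 0.3506 s.
Fraction remaining at end-expiration = e^(−Te/τ) = e^(−0.67/0.3506) = 0.1479 → 14.79%.

14.8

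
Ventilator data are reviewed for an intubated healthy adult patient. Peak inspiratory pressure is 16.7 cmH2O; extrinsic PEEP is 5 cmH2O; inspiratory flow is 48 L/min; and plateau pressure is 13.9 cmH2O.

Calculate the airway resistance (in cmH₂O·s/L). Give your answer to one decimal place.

Flow: 48 L/min ÷ 60 = 0.8 L/s.
Raw = (PIP − Pplat) / flow = (16.7 − 13.9) / 0.8 = 2.8 / 0.8 = 3.5 cmH2O·s/L.

3.5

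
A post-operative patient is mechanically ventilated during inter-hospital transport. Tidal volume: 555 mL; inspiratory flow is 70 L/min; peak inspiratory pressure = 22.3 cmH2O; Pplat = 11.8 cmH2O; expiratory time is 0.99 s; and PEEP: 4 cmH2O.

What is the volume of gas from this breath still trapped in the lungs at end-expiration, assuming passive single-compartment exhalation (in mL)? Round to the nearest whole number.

118

Flow: 70 L/min ÷ 60 = 1.1667 L/s.
R = (PIP − Pplat)/V̇ = (22.3 − 11.8) / 1.1667 = 10.5/1.1667 = 9.0 cmH2O·s/L.
C = Vt/(Pplat − PEEP) = 555.0 / (11.8 − 4) = 555.0/7.8 = 71.154 mL/cmH2O.
τ = R × C = 9.0 × 0.07115 L/cmH2O = 0.6404 s.
Fraction remaining = e^(−Te/τ) = e^(−0.99/0.6404) = 0.2131.
Trapped volume = 555.0 × 0.2131 = 118.27 mL.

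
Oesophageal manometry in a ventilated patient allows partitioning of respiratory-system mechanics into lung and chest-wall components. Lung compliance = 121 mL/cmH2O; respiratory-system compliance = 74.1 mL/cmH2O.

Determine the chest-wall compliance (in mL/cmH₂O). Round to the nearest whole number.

1/Ccw = 1/Crs − 1/CL.
1/Ccw = 1/74.1 − 1/121 = 0.005231.
Ccw = 191.17 mL/cmH2O.

191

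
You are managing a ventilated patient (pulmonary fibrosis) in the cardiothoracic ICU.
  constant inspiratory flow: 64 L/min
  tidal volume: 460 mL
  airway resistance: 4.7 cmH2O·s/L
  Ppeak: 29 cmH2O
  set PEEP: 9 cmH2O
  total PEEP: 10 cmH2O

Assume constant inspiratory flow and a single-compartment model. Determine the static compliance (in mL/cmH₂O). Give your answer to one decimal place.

32.9

Flow: 64 L/min ÷ 60 = 1.0667 L/s.
Total PEEP = 10 cmH2O (set 9 + intrinsic 1); this is the baseline alveolar pressure.
Equation of motion (constant flow): PIP = Vt/C + R·V̇ + PEEP.
Vt/C = PIP − R·V̇ − PEEP = 29 − 4.7×1.0667 − 10 = 29 − 5.013 − 10 = 13.987 cmH2O.
C = Vt / 13.987 = 460 / 13.987 = 32.888 mL/cmH2O.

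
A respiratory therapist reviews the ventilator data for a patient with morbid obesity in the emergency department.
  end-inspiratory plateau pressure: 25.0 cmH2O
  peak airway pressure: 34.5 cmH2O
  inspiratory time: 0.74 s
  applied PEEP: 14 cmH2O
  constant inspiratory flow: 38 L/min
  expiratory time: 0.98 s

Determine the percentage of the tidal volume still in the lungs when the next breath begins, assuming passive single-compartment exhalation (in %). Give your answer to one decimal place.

21.6

Flow: 38 L/min ÷ 60 = 0.6333 L/s.
Vt = flow × Ti = 0.6333 L/s × 0.74 s × 1000 mL/L = 468.64 mL.
R = (PIP − Pplat)/V̇ = (34.5 − 25.0) / 0.6333 = 9.5/0.6333 = 15.001 cmH2O·s/L.
C = Vt/(Pplat − PEEP) = 468.64 / (25.0 − 14) = 468.64/11.0 = 42.604 mL/cmH2O.
τ = R × C = 15.001 × 0.0426 L/cmH2O = 0.639 s.
Fraction remaining at end-expiration = e^(−Te/τ) = e^(−0.98/0.639) = 0.2157 → 21.57%.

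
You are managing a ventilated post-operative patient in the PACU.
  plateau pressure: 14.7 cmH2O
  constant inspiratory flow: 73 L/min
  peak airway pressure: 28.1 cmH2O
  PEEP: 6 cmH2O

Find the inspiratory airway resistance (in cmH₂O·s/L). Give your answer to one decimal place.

11.0

Flow: 73 L/min ÷ 60 = 1.2167 L/s.
Raw = (PIP − Pplat) / flow = (28.1 − 14.7) / 1.2167 = 13.4 / 1.2167 = 11.013 cmH2O·s/L.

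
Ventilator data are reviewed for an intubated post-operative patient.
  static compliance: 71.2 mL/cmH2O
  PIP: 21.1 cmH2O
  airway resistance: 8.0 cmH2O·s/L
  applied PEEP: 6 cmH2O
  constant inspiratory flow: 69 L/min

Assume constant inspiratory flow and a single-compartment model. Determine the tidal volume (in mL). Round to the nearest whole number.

420

Flow: 69 L/min ÷ 60 = 1.15 L/s.
Equation of motion (constant flow): PIP = Vt/C + R·V̇ + PEEP.
Vt/C = PIP − R·V̇ − PEEP = 21.1 − 9.2 − 6 = 5.9 cmH2O.
Vt = C × 5.9 = 71.2 × 5.9 = 420.08 mL.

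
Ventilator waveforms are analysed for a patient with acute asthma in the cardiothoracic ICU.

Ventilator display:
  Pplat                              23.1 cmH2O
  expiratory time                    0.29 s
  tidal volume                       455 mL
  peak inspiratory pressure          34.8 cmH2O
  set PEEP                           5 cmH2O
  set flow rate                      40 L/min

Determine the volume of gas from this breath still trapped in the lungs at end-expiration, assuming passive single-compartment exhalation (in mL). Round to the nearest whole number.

236

Flow: 40 L/min ÷ 60 = 0.6667 L/s.
R = (PIP − Pplat)/V̇ = (34.8 − 23.1) / 0.6667 = 11.7/0.6667 = 17.549 cmH2O·s/L.
C = Vt/(Pplat − PEEP) = 455.0 / (23.1 − 5) = 455.0/18.1 = 25.138 mL/cmH2O.
τ = R × C = 17.549 × 0.02514 L/cmH2O = 0.4412 s.
Fraction remaining = e^(−Te/τ) = e^(−0.29/0.4412) = 0.5182.
Trapped volume = 455.0 × 0.5182 = 235.78 mL.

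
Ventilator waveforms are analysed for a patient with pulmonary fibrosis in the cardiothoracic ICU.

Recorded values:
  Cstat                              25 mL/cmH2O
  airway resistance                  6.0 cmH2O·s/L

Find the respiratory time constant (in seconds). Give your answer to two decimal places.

0.15

τ = R × C = 6.0 × 25 mL/cmH2O = 6.0 × 0.025 L/cmH2O = 0.15 s.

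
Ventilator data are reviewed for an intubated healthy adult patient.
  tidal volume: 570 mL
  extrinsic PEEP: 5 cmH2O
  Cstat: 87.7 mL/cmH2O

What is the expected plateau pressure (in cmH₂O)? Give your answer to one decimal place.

Pplat = PEEP + Vt / Cstat = 5 + 570 / 87.7 = 5 + 6.499 = 11.499 cmH2O.

11.5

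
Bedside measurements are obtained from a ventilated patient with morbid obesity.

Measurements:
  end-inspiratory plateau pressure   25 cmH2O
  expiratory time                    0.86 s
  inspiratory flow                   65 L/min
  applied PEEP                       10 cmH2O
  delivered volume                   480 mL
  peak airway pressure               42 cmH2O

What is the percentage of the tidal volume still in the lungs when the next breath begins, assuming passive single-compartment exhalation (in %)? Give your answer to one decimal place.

18.0

Flow: 65 L/min ÷ 60 = 1.0833 L/s.
R = (PIP − Pplat)/V̇ = (42 − 25) / 1.0833 = 17.0/1.0833 = 15.693 cmH2O·s/L.
C = Vt/(Pplat − PEEP) = 480.0 / (25 − 10) = 480.0/15.0 = 32.0 mL/cmH2O.
τ = R × C = 15.693 × 0.032 L/cmH2O = 0.5022 s.
Fraction remaining at end-expiration = e^(−Te/τ) = e^(−0.86/0.5022) = 0.1804 → 18.04%.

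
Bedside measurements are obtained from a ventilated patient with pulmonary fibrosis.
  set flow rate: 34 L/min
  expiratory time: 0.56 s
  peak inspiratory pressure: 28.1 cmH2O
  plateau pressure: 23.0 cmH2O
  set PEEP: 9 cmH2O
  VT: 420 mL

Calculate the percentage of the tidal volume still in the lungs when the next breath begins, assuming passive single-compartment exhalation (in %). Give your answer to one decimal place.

Flow: 34 L/min ÷ 60 = 0.5667 L/s.
R = (PIP − Pplat)/V̇ = (28.1 − 23.0) / 0.5667 = 5.1/0.5667 = 8.999 cmH2O·s/L.
C = Vt/(Pplat − PEEP) = 420.0 / (23.0 − 9) = 420.0/14.0 = 30.0 mL/cmH2O.
τ = R × C = 8.999 × 0.03 L/cmH2O = 0.27 s.
Fraction remaining at end-expiration = e^(−Te/τ) = e^(−0.56/0.27) = 0.1257 → 12.57%.

12.6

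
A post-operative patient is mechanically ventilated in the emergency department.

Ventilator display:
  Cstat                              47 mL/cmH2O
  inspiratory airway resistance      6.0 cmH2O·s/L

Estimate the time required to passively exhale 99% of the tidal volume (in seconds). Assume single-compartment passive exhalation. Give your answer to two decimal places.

τ = R × C = 6.0 × 47 mL/cmH2O = 6.0 × 0.047 L/cmH2O = 0.282 s.
Exhaled fraction f = 1 − e^(−t/τ) → t = −τ·ln(1 − f) = −0.282·ln(0.01) = 1.299 s.

1.30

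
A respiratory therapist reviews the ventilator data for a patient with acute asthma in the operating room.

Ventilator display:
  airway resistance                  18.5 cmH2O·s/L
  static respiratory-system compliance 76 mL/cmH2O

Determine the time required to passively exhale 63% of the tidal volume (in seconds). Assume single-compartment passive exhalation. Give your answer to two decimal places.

1.40

τ = R × C = 18.5 × 76 mL/cmH2O = 18.5 × 0.076 L/cmH2O = 1.406 s.
Exhaled fraction f = 1 − e^(−t/τ) → t = −τ·ln(1 − f) = −1.406·ln(0.37) = 1.398 s.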